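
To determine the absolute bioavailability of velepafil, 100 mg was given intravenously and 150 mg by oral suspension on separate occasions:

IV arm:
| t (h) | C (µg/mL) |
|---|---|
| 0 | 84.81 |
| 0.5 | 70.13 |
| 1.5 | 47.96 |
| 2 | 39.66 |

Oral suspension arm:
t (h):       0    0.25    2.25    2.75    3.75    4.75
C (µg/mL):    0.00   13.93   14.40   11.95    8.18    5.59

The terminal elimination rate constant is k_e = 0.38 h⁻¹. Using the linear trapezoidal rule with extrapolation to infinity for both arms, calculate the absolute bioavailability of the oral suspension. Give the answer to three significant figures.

F = 0.203

Trapezoidal AUC_0→2 (IV):
  [0→0.5]: (84.81+70.13)/2 × 0.5 = 38.735
  [0.5→1.5]: (70.13+47.96)/2 × 1 = 59.045
  [1.5→2]: (47.96+39.66)/2 × 0.5 = 21.905
  Sum = 119.685 µg/mL·h
IV tail: 39.66/0.38 = 104.368; AUC_iv,0→∞ = 119.685 + 104.368 = 224.053 µg/mL·h
Trapezoidal AUC_0→4.75 (oral suspension):
  [0→0.25]: (0.00+13.93)/2 × 0.25 = 1.74125
  [0.25→2.25]: (13.93+14.40)/2 × 2 = 28.33
  [2.25→2.75]: (14.40+11.95)/2 × 0.5 = 6.5875
  [2.75→3.75]: (11.95+8.18)/2 × 1 = 10.065
  [3.75→4.75]: (8.18+5.59)/2 × 1 = 6.885
  Sum = 53.60875 µg/mL·h
oral suspension tail: 5.59/0.38 = 14.711; AUC_ev,0→∞ = 53.60875 + 14.711 = 68.31975 µg/mL·h
F = (AUC_ev/D_ev)/(AUC_iv/D_iv) = (68.31975/150)/(224.053/100) = 0.455465/2.24053 = 0.2033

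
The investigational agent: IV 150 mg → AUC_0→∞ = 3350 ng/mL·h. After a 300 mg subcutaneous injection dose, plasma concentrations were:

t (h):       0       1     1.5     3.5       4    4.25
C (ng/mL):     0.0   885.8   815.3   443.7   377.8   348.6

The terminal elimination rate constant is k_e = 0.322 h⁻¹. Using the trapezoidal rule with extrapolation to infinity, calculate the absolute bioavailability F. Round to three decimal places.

Trapezoidal AUC_0→4.25 (subcutaneous injection):
  [0→1]: (0.0+885.8)/2 × 1 = 442.9
  [1→1.5]: (885.8+815.3)/2 × 0.5 = 425.275
  [1.5→3.5]: (815.3+443.7)/2 × 2 = 1259.0
  [3.5→4]: (443.7+377.8)/2 × 0.5 = 205.375
  [4→4.25]: (377.8+348.6)/2 × 0.25 = 90.8
  Sum = 2423.35 ng/mL·h
Tail: C_last/k_e = 348.6/0.322 = 1082.609
AUC_0→∞ (subcutaneous injection) = 2423.35 + 1082.609 = 3505.959 ng/mL·h
F = (AUC_ev/D_ev)/(AUC_iv/D_iv) = (3505.959/300)/(3350/150) = 11.68653/22.3333 = 0.5233

F = 0.523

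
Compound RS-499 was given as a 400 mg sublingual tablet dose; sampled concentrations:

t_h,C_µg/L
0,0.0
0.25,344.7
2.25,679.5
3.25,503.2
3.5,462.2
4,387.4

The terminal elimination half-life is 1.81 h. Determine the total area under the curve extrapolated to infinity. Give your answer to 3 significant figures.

Trapezoidal AUC_0→4:
  [0→0.25]: (0.0+344.7)/2 × 0.25 = 43.0875
  [0.25→2.25]: (344.7+679.5)/2 × 2 = 1024.2
  [2.25→3.25]: (679.5+503.2)/2 × 1 = 591.35
  [3.25→3.5]: (503.2+462.2)/2 × 0.25 = 120.675
  [3.5→4]: (462.2+387.4)/2 × 0.5 = 212.4
  Sum = 1991.7125 µg/L·h
k_e = ln2 / t½ = 0.693147 / 1.81 = 0.3830 h^-1
Extrapolated tail: C_last / k_e = 387.4 / 0.383 = 1011.488
AUC_0→∞ = 1991.7125 + 1011.488 = 3003.2005 µg/L·h

AUC = 3000 µg/L·h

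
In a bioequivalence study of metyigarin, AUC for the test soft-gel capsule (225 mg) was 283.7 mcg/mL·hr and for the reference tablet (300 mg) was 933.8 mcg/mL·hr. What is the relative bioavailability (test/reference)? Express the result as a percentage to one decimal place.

F_rel = (AUC_test/D_test) / (AUC_ref/D_ref)
      = (283.7/225) / (933.8/300)
      = 1.26089 / 3.11267 = 0.4051 = 40.51%

F_rel = 40.5%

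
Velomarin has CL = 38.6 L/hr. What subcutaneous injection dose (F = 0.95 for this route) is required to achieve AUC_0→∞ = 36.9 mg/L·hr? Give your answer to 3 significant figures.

Dose = 1500 mg

Dose = CL × AUC_0→∞ / F
     = 38.6 × 36.9 / 0.95 = 1499.31 mg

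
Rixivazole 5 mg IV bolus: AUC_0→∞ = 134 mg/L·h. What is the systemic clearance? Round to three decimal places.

CL = Dose_iv / AUC_0→∞
   = 5 / 134 = 0.0373134 L/h

CL = 0.037 L/h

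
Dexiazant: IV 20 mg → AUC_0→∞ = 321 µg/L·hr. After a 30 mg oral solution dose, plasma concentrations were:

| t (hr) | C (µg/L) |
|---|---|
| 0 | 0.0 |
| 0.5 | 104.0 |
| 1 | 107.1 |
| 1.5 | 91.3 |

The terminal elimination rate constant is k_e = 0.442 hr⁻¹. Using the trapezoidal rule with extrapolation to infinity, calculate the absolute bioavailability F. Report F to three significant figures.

Trapezoidal AUC_0→1.5 (oral solution):
  [0→0.5]: (0.0+104.0)/2 × 0.5 = 26.0
  [0.5→1]: (104.0+107.1)/2 × 0.5 = 52.775
  [1→1.5]: (107.1+91.3)/2 × 0.5 = 49.6
  Sum = 128.375 µg/L·hr
Tail: C_last/k_e = 91.3/0.442 = 206.561
AUC_0→∞ (oral solution) = 128.375 + 206.561 = 334.936 µg/L·hr
F = (AUC_ev/D_ev)/(AUC_iv/D_iv) = (334.936/30)/(321/20) = 11.1645/16.05 = 0.6956

F = 0.696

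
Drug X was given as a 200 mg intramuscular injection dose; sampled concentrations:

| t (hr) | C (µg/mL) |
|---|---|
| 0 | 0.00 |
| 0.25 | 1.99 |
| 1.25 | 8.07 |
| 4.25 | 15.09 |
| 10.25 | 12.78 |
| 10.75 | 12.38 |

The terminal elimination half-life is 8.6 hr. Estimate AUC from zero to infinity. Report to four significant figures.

AUC = 283.5 µg/mL·hr

Trapezoidal AUC_0→10.75:
  [0→0.25]: (0.00+1.99)/2 × 0.25 = 0.24875
  [0.25→1.25]: (1.99+8.07)/2 × 1 = 5.03
  [1.25→4.25]: (8.07+15.09)/2 × 3 = 34.74
  [4.25→10.25]: (15.09+12.78)/2 × 6 = 83.61
  [10.25→10.75]: (12.78+12.38)/2 × 0.5 = 6.29
  Sum = 129.91875 µg/mL·hr
k_e = ln2 / t½ = 0.693147 / 8.6 = 0.0806 hr^-1
Extrapolated tail: C_last / k_e = 12.38 / 0.0806 = 153.598
AUC_0→∞ = 129.91875 + 153.598 = 283.51675 µg/mL·hr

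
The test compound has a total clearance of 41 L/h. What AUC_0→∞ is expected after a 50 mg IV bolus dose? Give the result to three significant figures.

AUC = 1.22 mg/L·h

AUC_0→∞ = Dose_iv / CL
        = 50 / 41 = 1.21951 mg/L·h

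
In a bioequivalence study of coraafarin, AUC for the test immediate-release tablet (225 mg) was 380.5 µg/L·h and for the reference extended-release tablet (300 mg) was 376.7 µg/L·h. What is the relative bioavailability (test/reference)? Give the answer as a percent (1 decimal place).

F_rel = 134.7%

F_rel = (AUC_test/D_test) / (AUC_ref/D_ref)
      = (380.5/225) / (376.7/300)
      = 1.69111 / 1.25567 = 1.3468 = 134.68%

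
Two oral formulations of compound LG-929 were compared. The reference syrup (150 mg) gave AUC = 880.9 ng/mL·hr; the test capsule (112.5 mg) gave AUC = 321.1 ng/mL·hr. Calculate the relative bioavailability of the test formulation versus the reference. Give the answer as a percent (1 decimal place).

F_rel = 48.6%

F_rel = (AUC_test/D_test) / (AUC_ref/D_ref)
      = (321.1/112.5) / (880.9/150)
      = 2.85422 / 5.87267 = 0.4860 = 48.60%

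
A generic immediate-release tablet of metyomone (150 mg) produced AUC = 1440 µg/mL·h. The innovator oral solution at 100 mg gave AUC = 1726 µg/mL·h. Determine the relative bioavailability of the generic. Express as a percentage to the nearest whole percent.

F_rel = 56%

F_rel = (AUC_test/D_test) / (AUC_ref/D_ref)
      = (1440/150) / (1726/100)
      = 9.6 / 17.26 = 0.5562 = 55.62%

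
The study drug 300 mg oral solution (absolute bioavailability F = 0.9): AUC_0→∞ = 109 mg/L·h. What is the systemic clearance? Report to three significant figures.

CL = F × Dose / AUC_0→∞
   = 0.9 × 300 / 109 = 2.47706 L/h

CL = 2.48 L/h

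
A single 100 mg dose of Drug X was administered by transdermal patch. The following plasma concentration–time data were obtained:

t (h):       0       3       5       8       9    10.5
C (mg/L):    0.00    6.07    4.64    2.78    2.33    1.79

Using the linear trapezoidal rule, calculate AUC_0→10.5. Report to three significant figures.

AUC = 36.6 mg/L·h

Trapezoidal AUC_0→10.5:
  [0→3]: (0.00+6.07)/2 × 3 = 9.105
  [3→5]: (6.07+4.64)/2 × 2 = 10.71
  [5→8]: (4.64+2.78)/2 × 3 = 11.13
  [8→9]: (2.78+2.33)/2 × 1 = 2.555
  [9→10.5]: (2.33+1.79)/2 × 1.5 = 3.09
  Sum = 36.59 mg/L·h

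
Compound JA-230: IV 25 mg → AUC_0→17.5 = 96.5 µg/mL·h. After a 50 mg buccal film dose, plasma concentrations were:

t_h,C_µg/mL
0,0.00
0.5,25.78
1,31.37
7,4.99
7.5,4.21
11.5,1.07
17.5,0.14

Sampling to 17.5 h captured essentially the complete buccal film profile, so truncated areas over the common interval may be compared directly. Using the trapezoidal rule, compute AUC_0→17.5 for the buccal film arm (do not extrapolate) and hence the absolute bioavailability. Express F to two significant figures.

F = 0.76

Trapezoidal AUC_0→17.5 (buccal film):
  [0→0.5]: (0.00+25.78)/2 × 0.5 = 6.445
  [0.5→1]: (25.78+31.37)/2 × 0.5 = 14.2875
  [1→7]: (31.37+4.99)/2 × 6 = 109.08
  [7→7.5]: (4.99+4.21)/2 × 0.5 = 2.3
  [7.5→11.5]: (4.21+1.07)/2 × 4 = 10.56
  [11.5→17.5]: (1.07+0.14)/2 × 6 = 3.63
  Sum = 146.3025 µg/mL·h
F = (AUC_ev/D_ev)/(AUC_iv/D_iv) = (146.3025/50)/(96.5/25) = 2.92605/3.86 = 0.7580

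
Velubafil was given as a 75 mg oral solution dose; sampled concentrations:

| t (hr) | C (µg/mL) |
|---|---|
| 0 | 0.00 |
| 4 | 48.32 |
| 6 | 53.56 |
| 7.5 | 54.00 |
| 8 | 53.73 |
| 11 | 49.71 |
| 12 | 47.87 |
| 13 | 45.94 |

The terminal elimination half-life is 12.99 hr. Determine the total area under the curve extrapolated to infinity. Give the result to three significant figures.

Trapezoidal AUC_0→13:
  [0→4]: (0.00+48.32)/2 × 4 = 96.64
  [4→6]: (48.32+53.56)/2 × 2 = 101.88
  [6→7.5]: (53.56+54.00)/2 × 1.5 = 80.67
  [7.5→8]: (54.00+53.73)/2 × 0.5 = 26.9325
  [8→11]: (53.73+49.71)/2 × 3 = 155.16
  [11→12]: (49.71+47.87)/2 × 1 = 48.79
  [12→13]: (47.87+45.94)/2 × 1 = 46.905
  Sum = 556.9775 µg/mL·hr
k_e = ln2 / t½ = 0.693147 / 12.99 = 0.0534 hr^-1
Extrapolated tail: C_last / k_e = 45.94 / 0.0534 = 860.300
AUC_0→∞ = 556.9775 + 860.300 = 1417.2775 µg/mL·hr

AUC = 1420 µg/mL·hr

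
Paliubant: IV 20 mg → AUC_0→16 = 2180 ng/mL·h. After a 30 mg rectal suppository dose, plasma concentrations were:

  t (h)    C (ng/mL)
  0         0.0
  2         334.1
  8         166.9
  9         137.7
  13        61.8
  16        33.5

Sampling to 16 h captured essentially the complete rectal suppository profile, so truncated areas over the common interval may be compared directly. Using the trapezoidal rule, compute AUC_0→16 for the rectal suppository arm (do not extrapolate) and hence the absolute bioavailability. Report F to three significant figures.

F = 0.774

Trapezoidal AUC_0→16 (rectal suppository):
  [0→2]: (0.0+334.1)/2 × 2 = 334.1
  [2→8]: (334.1+166.9)/2 × 6 = 1503.0
  [8→9]: (166.9+137.7)/2 × 1 = 152.3
  [9→13]: (137.7+61.8)/2 × 4 = 399.0
  [13→16]: (61.8+33.5)/2 × 3 = 142.95
  Sum = 2531.35 ng/mL·h
F = (AUC_ev/D_ev)/(AUC_iv/D_iv) = (2531.35/30)/(2180/20) = 84.3783/109 = 0.7741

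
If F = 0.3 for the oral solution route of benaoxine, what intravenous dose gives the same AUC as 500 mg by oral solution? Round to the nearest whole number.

D_iv = 150 mg

Systemic exposure from an extravascular dose = F × D_ev, so the equivalent IV dose is F × D_ev.
D_iv = F × D_ev = 0.3 × 500 = 150 mg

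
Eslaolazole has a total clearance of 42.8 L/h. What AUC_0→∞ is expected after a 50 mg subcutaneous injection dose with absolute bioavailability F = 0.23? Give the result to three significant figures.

AUC_0→∞ = F × Dose / CL
        = 0.23 × 50 / 42.8 = 0.268692 mg/L·h

AUC = 0.269 mg/L·h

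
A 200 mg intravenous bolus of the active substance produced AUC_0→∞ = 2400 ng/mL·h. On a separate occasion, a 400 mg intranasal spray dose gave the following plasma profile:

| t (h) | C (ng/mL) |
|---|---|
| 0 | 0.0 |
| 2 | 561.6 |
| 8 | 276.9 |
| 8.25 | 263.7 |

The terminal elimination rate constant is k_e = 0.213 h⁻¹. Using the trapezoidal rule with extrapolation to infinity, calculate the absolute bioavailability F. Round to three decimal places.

Trapezoidal AUC_0→8.25 (intranasal spray):
  [0→2]: (0.0+561.6)/2 × 2 = 561.6
  [2→8]: (561.6+276.9)/2 × 6 = 2515.5
  [8→8.25]: (276.9+263.7)/2 × 0.25 = 67.575
  Sum = 3144.675 ng/mL·h
Tail: C_last/k_e = 263.7/0.213 = 1238.028
AUC_0→∞ (intranasal spray) = 3144.675 + 1238.028 = 4382.703 ng/mL·h
F = (AUC_ev/D_ev)/(AUC_iv/D_iv) = (4382.703/400)/(2400/200) = 10.9568/12 = 0.9131

F = 0.913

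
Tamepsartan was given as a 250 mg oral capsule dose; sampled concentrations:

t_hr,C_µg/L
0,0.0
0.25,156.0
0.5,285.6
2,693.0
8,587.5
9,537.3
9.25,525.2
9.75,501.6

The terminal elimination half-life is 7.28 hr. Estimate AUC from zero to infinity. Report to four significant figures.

Trapezoidal AUC_0→9.75:
  [0→0.25]: (0.0+156.0)/2 × 0.25 = 19.5
  [0.25→0.5]: (156.0+285.6)/2 × 0.25 = 55.2
  [0.5→2]: (285.6+693.0)/2 × 1.5 = 733.95
  [2→8]: (693.0+587.5)/2 × 6 = 3841.5
  [8→9]: (587.5+537.3)/2 × 1 = 562.4
  [9→9.25]: (537.3+525.2)/2 × 0.25 = 132.8125
  [9.25→9.75]: (525.2+501.6)/2 × 0.5 = 256.7
  Sum = 5602.0625 µg/L·hr
k_e = ln2 / t½ = 0.693147 / 7.28 = 0.0952 hr^-1
Extrapolated tail: C_last / k_e = 501.6 / 0.0952 = 5268.908
AUC_0→∞ = 5602.0625 + 5268.908 = 10870.9705 µg/L·hr

AUC = 10870 µg/L·hr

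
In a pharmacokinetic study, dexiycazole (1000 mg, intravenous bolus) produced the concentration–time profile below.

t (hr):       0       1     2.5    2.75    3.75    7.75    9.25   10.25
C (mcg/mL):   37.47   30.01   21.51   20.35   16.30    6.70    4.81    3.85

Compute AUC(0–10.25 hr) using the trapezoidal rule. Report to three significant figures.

AUC = 155 mcg/mL·hr

Trapezoidal AUC_0→10.25:
  [0→1]: (37.47+30.01)/2 × 1 = 33.74
  [1→2.5]: (30.01+21.51)/2 × 1.5 = 38.64
  [2.5→2.75]: (21.51+20.35)/2 × 0.25 = 5.2325
  [2.75→3.75]: (20.35+16.30)/2 × 1 = 18.325
  [3.75→7.75]: (16.30+6.70)/2 × 4 = 46.0
  [7.75→9.25]: (6.70+4.81)/2 × 1.5 = 8.6325
  [9.25→10.25]: (4.81+3.85)/2 × 1 = 4.33
  Sum = 154.9 mcg/mL·hr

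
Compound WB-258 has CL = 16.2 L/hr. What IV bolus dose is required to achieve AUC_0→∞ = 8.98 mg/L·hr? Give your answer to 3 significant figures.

Dose_iv = CL × AUC_0→∞
     = 16.2 × 8.98 = 145.476 mg

Dose = 145 mg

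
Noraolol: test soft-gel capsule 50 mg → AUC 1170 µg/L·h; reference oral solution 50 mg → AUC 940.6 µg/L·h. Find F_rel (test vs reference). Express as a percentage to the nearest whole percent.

F_rel = (AUC_test/D_test) / (AUC_ref/D_ref)
      = (1170/50) / (940.6/50)
      = 23.4 / 18.812 = 1.2439 = 124.39%

F_rel = 124%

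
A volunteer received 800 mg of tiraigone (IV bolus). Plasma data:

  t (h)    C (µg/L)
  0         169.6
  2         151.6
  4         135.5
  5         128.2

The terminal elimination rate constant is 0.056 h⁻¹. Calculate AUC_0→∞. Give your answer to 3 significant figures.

Trapezoidal AUC_0→5:
  [0→2]: (169.6+151.6)/2 × 2 = 321.2
  [2→4]: (151.6+135.5)/2 × 2 = 287.1
  [4→5]: (135.5+128.2)/2 × 1 = 131.85
  Sum = 740.15 µg/L·h
Extrapolated tail: C_last / k_e = 128.2 / 0.056 = 2289.286
AUC_0→∞ = 740.15 + 2289.286 = 3029.436 µg/L·h

AUC = 3030 µg/L·h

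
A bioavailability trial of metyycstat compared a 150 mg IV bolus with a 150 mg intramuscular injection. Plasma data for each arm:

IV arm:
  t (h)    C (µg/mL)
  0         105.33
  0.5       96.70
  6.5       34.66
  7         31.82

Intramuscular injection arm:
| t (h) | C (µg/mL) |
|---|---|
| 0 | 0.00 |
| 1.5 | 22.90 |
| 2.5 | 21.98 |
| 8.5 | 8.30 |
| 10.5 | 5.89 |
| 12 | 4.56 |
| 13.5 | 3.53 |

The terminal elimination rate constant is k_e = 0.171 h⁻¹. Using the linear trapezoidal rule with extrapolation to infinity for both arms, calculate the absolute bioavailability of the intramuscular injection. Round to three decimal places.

F = 0.277

Trapezoidal AUC_0→7 (IV):
  [0→0.5]: (105.33+96.70)/2 × 0.5 = 50.5075
  [0.5→6.5]: (96.70+34.66)/2 × 6 = 394.08
  [6.5→7]: (34.66+31.82)/2 × 0.5 = 16.62
  Sum = 461.2075 µg/mL·h
IV tail: 31.82/0.171 = 186.082; AUC_iv,0→∞ = 461.2075 + 186.082 = 647.2895 µg/mL·h
Trapezoidal AUC_0→13.5 (intramuscular injection):
  [0→1.5]: (0.00+22.90)/2 × 1.5 = 17.175
  [1.5→2.5]: (22.90+21.98)/2 × 1 = 22.44
  [2.5→8.5]: (21.98+8.30)/2 × 6 = 90.84
  [8.5→10.5]: (8.30+5.89)/2 × 2 = 14.19
  [10.5→12]: (5.89+4.56)/2 × 1.5 = 7.8375
  [12→13.5]: (4.56+3.53)/2 × 1.5 = 6.0675
  Sum = 158.55 µg/mL·h
intramuscular injection tail: 3.53/0.171 = 20.643; AUC_ev,0→∞ = 158.55 + 20.643 = 179.193 µg/mL·h
F = (AUC_ev/D_ev)/(AUC_iv/D_iv) = (179.193/150)/(647.2895/150) = 1.19462/4.31526 = 0.2768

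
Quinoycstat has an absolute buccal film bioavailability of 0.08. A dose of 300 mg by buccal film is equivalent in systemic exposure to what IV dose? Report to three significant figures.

D_iv = 24.0 mg

Systemic exposure from an extravascular dose = F × D_ev, so the equivalent IV dose is F × D_ev.
D_iv = F × D_ev = 0.08 × 300 = 24 mg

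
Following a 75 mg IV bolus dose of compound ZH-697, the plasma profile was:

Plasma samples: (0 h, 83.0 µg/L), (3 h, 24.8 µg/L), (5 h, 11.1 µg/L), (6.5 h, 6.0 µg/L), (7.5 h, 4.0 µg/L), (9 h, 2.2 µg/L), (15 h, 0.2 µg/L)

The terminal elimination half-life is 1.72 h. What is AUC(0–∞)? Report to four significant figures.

AUC = 227.8 µg/L·h

Trapezoidal AUC_0→15:
  [0→3]: (83.0+24.8)/2 × 3 = 161.7
  [3→5]: (24.8+11.1)/2 × 2 = 35.9
  [5→6.5]: (11.1+6.0)/2 × 1.5 = 12.825
  [6.5→7.5]: (6.0+4.0)/2 × 1 = 5.0
  [7.5→9]: (4.0+2.2)/2 × 1.5 = 4.65
  [9→15]: (2.2+0.2)/2 × 6 = 7.2
  Sum = 227.275 µg/L·h
k_e = ln2 / t½ = 0.693147 / 1.72 = 0.4030 h^-1
Extrapolated tail: C_last / k_e = 0.2 / 0.403 = 0.496
AUC_0→∞ = 227.275 + 0.496 = 227.771 µg/L·h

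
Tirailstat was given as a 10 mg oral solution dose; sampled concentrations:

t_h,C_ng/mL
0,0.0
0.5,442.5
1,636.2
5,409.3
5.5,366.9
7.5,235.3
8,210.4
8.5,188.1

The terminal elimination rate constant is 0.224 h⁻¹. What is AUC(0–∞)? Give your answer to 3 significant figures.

Trapezoidal AUC_0→8.5:
  [0→0.5]: (0.0+442.5)/2 × 0.5 = 110.625
  [0.5→1]: (442.5+636.2)/2 × 0.5 = 269.675
  [1→5]: (636.2+409.3)/2 × 4 = 2091.0
  [5→5.5]: (409.3+366.9)/2 × 0.5 = 194.05
  [5.5→7.5]: (366.9+235.3)/2 × 2 = 602.2
  [7.5→8]: (235.3+210.4)/2 × 0.5 = 111.425
  [8→8.5]: (210.4+188.1)/2 × 0.5 = 99.625
  Sum = 3478.6 ng/mL·h
Extrapolated tail: C_last / k_e = 188.1 / 0.224 = 839.732
AUC_0→∞ = 3478.6 + 839.732 = 4318.332 ng/mL·h

AUC = 4320 ng/mL·h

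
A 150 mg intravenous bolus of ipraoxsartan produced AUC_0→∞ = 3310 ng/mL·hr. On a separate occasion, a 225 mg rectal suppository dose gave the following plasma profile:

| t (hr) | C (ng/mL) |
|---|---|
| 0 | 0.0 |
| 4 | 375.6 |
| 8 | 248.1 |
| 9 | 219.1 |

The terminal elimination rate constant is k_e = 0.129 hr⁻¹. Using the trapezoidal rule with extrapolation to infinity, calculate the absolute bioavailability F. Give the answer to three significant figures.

Trapezoidal AUC_0→9 (rectal suppository):
  [0→4]: (0.0+375.6)/2 × 4 = 751.2
  [4→8]: (375.6+248.1)/2 × 4 = 1247.4
  [8→9]: (248.1+219.1)/2 × 1 = 233.6
  Sum = 2232.2 ng/mL·hr
Tail: C_last/k_e = 219.1/0.129 = 1698.450
AUC_0→∞ (rectal suppository) = 2232.2 + 1698.450 = 3930.65 ng/mL·hr
F = (AUC_ev/D_ev)/(AUC_iv/D_iv) = (3930.65/225)/(3310/150) = 17.4696/22.0667 = 0.7917

F = 0.792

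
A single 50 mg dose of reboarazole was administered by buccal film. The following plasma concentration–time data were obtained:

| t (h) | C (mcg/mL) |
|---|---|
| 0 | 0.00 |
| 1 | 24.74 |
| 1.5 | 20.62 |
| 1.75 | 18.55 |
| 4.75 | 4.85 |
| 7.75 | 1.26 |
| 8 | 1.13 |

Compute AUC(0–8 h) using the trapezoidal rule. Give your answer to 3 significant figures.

AUC = 73.2 mcg/mL·h

Trapezoidal AUC_0→8:
  [0→1]: (0.00+24.74)/2 × 1 = 12.37
  [1→1.5]: (24.74+20.62)/2 × 0.5 = 11.34
  [1.5→1.75]: (20.62+18.55)/2 × 0.25 = 4.89625
  [1.75→4.75]: (18.55+4.85)/2 × 3 = 35.1
  [4.75→7.75]: (4.85+1.26)/2 × 3 = 9.165
  [7.75→8]: (1.26+1.13)/2 × 0.25 = 0.29875
  Sum = 73.17 mcg/mL·h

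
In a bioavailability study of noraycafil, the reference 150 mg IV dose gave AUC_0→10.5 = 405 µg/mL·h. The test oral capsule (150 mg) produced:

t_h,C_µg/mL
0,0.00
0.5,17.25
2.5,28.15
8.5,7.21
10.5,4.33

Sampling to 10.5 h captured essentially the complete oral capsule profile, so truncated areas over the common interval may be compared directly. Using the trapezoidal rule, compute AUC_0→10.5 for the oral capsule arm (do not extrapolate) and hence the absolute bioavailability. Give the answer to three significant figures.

Trapezoidal AUC_0→10.5 (oral capsule):
  [0→0.5]: (0.00+17.25)/2 × 0.5 = 4.3125
  [0.5→2.5]: (17.25+28.15)/2 × 2 = 45.4
  [2.5→8.5]: (28.15+7.21)/2 × 6 = 106.08
  [8.5→10.5]: (7.21+4.33)/2 × 2 = 11.54
  Sum = 167.3325 µg/mL·h
F = (AUC_ev/D_ev)/(AUC_iv/D_iv) = (167.3325/150)/(405/150) = 1.11555/2.7 = 0.4132

F = 0.413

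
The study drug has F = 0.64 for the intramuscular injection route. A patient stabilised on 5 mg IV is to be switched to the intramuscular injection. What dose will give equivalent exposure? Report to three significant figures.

For equal systemic exposure: F × D_ev = D_iv
D_ev = D_iv / F = 5 / 0.64 = 7.8125 mg

D_intramuscular = 7.81 mg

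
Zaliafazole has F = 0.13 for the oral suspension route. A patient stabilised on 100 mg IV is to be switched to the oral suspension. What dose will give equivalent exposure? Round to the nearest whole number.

D_oral = 769 mg

For equal systemic exposure: F × D_ev = D_iv
D_ev = D_iv / F = 100 / 0.13 = 769.231 mg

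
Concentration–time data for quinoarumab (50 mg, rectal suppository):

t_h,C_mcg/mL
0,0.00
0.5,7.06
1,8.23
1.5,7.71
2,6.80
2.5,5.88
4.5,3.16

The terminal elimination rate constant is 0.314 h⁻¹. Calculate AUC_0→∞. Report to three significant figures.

Trapezoidal AUC_0→4.5:
  [0→0.5]: (0.00+7.06)/2 × 0.5 = 1.765
  [0.5→1]: (7.06+8.23)/2 × 0.5 = 3.8225
  [1→1.5]: (8.23+7.71)/2 × 0.5 = 3.985
  [1.5→2]: (7.71+6.80)/2 × 0.5 = 3.6275
  [2→2.5]: (6.80+5.88)/2 × 0.5 = 3.17
  [2.5→4.5]: (5.88+3.16)/2 × 2 = 9.04
  Sum = 25.41 mcg/mL·h
Extrapolated tail: C_last / k_e = 3.16 / 0.314 = 10.064
AUC_0→∞ = 25.41 + 10.064 = 35.474 mcg/mL·h

AUC = 35.5 mcg/mL·h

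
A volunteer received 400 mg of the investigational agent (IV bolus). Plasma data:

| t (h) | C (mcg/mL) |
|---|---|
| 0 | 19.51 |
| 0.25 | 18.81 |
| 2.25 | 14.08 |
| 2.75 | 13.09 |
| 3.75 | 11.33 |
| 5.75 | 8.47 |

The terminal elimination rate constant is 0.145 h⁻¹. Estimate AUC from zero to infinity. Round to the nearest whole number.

AUC = 135 mcg/mL·h

Trapezoidal AUC_0→5.75:
  [0→0.25]: (19.51+18.81)/2 × 0.25 = 4.79
  [0.25→2.25]: (18.81+14.08)/2 × 2 = 32.89
  [2.25→2.75]: (14.08+13.09)/2 × 0.5 = 6.7925
  [2.75→3.75]: (13.09+11.33)/2 × 1 = 12.21
  [3.75→5.75]: (11.33+8.47)/2 × 2 = 19.8
  Sum = 76.4825 mcg/mL·h
Extrapolated tail: C_last / k_e = 8.47 / 0.145 = 58.414
AUC_0→∞ = 76.4825 + 58.414 = 134.8965 mcg/mL·h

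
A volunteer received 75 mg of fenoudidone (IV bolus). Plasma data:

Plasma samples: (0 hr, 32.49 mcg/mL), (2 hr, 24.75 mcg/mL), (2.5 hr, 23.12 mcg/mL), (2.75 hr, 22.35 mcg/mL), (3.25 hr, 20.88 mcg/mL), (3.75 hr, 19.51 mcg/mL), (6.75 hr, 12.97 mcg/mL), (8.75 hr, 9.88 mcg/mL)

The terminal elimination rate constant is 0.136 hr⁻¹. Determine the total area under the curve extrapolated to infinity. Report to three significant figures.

AUC = 240 mcg/mL·hr

Trapezoidal AUC_0→8.75:
  [0→2]: (32.49+24.75)/2 × 2 = 57.24
  [2→2.5]: (24.75+23.12)/2 × 0.5 = 11.9675
  [2.5→2.75]: (23.12+22.35)/2 × 0.25 = 5.68375
  [2.75→3.25]: (22.35+20.88)/2 × 0.5 = 10.8075
  [3.25→3.75]: (20.88+19.51)/2 × 0.5 = 10.0975
  [3.75→6.75]: (19.51+12.97)/2 × 3 = 48.72
  [6.75→8.75]: (12.97+9.88)/2 × 2 = 22.85
  Sum = 167.36625 mcg/mL·hr
Extrapolated tail: C_last / k_e = 9.88 / 0.136 = 72.647
AUC_0→∞ = 167.36625 + 72.647 = 240.01325 mcg/mL·hr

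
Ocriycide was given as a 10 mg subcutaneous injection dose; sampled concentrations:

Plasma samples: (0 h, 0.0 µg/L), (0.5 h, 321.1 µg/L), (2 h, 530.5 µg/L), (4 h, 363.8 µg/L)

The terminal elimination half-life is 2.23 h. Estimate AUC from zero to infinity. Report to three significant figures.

Trapezoidal AUC_0→4:
  [0→0.5]: (0.0+321.1)/2 × 0.5 = 80.275
  [0.5→2]: (321.1+530.5)/2 × 1.5 = 638.7
  [2→4]: (530.5+363.8)/2 × 2 = 894.3
  Sum = 1613.275 µg/L·h
k_e = ln2 / t½ = 0.693147 / 2.23 = 0.3108 h^-1
Extrapolated tail: C_last / k_e = 363.8 / 0.3108 = 1170.528
AUC_0→∞ = 1613.275 + 1170.528 = 2783.803 µg/L·h

AUC = 2780 µg/L·h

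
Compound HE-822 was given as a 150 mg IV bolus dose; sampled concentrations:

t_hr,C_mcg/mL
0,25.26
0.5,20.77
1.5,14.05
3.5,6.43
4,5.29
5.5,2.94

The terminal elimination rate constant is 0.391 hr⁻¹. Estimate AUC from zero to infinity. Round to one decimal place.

Trapezoidal AUC_0→5.5:
  [0→0.5]: (25.26+20.77)/2 × 0.5 = 11.5075
  [0.5→1.5]: (20.77+14.05)/2 × 1 = 17.41
  [1.5→3.5]: (14.05+6.43)/2 × 2 = 20.48
  [3.5→4]: (6.43+5.29)/2 × 0.5 = 2.93
  [4→5.5]: (5.29+2.94)/2 × 1.5 = 6.1725
  Sum = 58.5 mcg/mL·hr
Extrapolated tail: C_last / k_e = 2.94 / 0.391 = 7.519
AUC_0→∞ = 58.5 + 7.519 = 66.019 mcg/mL·hr

AUC = 66.0 mcg/mL·hr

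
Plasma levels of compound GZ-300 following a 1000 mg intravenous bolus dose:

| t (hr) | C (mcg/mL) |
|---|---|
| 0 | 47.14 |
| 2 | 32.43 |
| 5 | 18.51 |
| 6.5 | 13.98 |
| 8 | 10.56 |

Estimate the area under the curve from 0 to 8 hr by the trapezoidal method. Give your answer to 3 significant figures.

Trapezoidal AUC_0→8:
  [0→2]: (47.14+32.43)/2 × 2 = 79.57
  [2→5]: (32.43+18.51)/2 × 3 = 76.41
  [5→6.5]: (18.51+13.98)/2 × 1.5 = 24.3675
  [6.5→8]: (13.98+10.56)/2 × 1.5 = 18.405
  Sum = 198.7525 mcg/mL·hr

AUC = 199 mcg/mL·hr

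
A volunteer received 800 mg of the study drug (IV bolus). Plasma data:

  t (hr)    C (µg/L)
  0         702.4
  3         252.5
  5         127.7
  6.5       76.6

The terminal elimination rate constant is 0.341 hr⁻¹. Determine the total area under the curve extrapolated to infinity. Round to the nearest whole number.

AUC = 2190 µg/L·hr

Trapezoidal AUC_0→6.5:
  [0→3]: (702.4+252.5)/2 × 3 = 1432.35
  [3→5]: (252.5+127.7)/2 × 2 = 380.2
  [5→6.5]: (127.7+76.6)/2 × 1.5 = 153.225
  Sum = 1965.775 µg/L·hr
Extrapolated tail: C_last / k_e = 76.6 / 0.341 = 224.633
AUC_0→∞ = 1965.775 + 224.633 = 2190.408 µg/L·hr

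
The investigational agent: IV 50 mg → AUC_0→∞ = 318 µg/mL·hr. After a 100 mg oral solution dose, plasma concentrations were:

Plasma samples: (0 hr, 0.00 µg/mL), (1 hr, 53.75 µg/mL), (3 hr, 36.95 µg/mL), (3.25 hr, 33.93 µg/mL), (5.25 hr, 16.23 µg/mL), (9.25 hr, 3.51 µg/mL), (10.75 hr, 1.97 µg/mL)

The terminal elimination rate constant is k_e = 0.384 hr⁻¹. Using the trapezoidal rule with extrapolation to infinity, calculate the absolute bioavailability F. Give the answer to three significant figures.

F = 0.354

Trapezoidal AUC_0→10.75 (oral solution):
  [0→1]: (0.00+53.75)/2 × 1 = 26.875
  [1→3]: (53.75+36.95)/2 × 2 = 90.7
  [3→3.25]: (36.95+33.93)/2 × 0.25 = 8.86
  [3.25→5.25]: (33.93+16.23)/2 × 2 = 50.16
  [5.25→9.25]: (16.23+3.51)/2 × 4 = 39.48
  [9.25→10.75]: (3.51+1.97)/2 × 1.5 = 4.11
  Sum = 220.185 µg/mL·hr
Tail: C_last/k_e = 1.97/0.384 = 5.130
AUC_0→∞ (oral solution) = 220.185 + 5.130 = 225.315 µg/mL·hr
F = (AUC_ev/D_ev)/(AUC_iv/D_iv) = (225.315/100)/(318/50) = 2.25315/6.36 = 0.3543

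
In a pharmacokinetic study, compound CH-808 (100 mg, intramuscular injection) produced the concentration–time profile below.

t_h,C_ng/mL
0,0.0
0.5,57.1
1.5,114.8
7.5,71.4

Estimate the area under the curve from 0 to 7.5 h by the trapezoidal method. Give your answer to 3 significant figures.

Trapezoidal AUC_0→7.5:
  [0→0.5]: (0.0+57.1)/2 × 0.5 = 14.275
  [0.5→1.5]: (57.1+114.8)/2 × 1 = 85.95
  [1.5→7.5]: (114.8+71.4)/2 × 6 = 558.6
  Sum = 658.825 ng/mL·h

AUC = 659 ng/mL·h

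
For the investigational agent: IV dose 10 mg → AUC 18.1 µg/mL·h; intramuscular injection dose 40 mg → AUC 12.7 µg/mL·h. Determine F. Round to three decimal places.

F = (AUC_ev / D_ev) / (AUC_iv / D_iv)
  = (12.7/40) / (18.1/10)
  = 0.3175 / 1.81 = 0.1754

F = 0.175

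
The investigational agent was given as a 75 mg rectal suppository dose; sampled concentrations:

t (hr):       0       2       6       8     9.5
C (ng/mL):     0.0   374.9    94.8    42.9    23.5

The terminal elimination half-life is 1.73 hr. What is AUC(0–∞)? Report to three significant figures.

AUC = 1560 ng/mL·hr

Trapezoidal AUC_0→9.5:
  [0→2]: (0.0+374.9)/2 × 2 = 374.9
  [2→6]: (374.9+94.8)/2 × 4 = 939.4
  [6→8]: (94.8+42.9)/2 × 2 = 137.7
  [8→9.5]: (42.9+23.5)/2 × 1.5 = 49.8
  Sum = 1501.8 ng/mL·hr
k_e = ln2 / t½ = 0.693147 / 1.73 = 0.4007 hr^-1
Extrapolated tail: C_last / k_e = 23.5 / 0.4007 = 58.647
AUC_0→∞ = 1501.8 + 58.647 = 1560.447 ng/mL·hr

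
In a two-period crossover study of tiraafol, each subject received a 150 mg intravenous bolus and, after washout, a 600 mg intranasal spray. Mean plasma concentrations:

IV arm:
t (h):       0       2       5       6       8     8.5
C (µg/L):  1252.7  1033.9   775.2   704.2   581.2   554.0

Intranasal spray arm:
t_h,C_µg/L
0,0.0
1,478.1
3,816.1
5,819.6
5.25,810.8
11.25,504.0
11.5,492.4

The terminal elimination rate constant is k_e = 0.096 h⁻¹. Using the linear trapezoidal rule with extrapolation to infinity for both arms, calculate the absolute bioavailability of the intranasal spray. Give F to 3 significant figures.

F = 0.240

Trapezoidal AUC_0→8.5 (IV):
  [0→2]: (1252.7+1033.9)/2 × 2 = 2286.6
  [2→5]: (1033.9+775.2)/2 × 3 = 2713.65
  [5→6]: (775.2+704.2)/2 × 1 = 739.7
  [6→8]: (704.2+581.2)/2 × 2 = 1285.4
  [8→8.5]: (581.2+554.0)/2 × 0.5 = 283.8
  Sum = 7309.15 µg/L·h
IV tail: 554.0/0.096 = 5770.833; AUC_iv,0→∞ = 7309.15 + 5770.833 = 13079.983 µg/L·h
Trapezoidal AUC_0→11.5 (intranasal spray):
  [0→1]: (0.0+478.1)/2 × 1 = 239.05
  [1→3]: (478.1+816.1)/2 × 2 = 1294.2
  [3→5]: (816.1+819.6)/2 × 2 = 1635.7
  [5→5.25]: (819.6+810.8)/2 × 0.25 = 203.8
  [5.25→11.25]: (810.8+504.0)/2 × 6 = 3944.4
  [11.25→11.5]: (504.0+492.4)/2 × 0.25 = 124.55
  Sum = 7441.7 µg/L·h
intranasal spray tail: 492.4/0.096 = 5129.167; AUC_ev,0→∞ = 7441.7 + 5129.167 = 12570.867 µg/L·h
F = (AUC_ev/D_ev)/(AUC_iv/D_iv) = (12570.867/600)/(13079.983/150) = 20.951445/87.1999 = 0.2403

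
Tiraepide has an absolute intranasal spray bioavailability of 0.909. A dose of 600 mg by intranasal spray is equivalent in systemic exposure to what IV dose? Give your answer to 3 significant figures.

D_iv = 545 mg

Systemic exposure from an extravascular dose = F × D_ev, so the equivalent IV dose is F × D_ev.
D_iv = F × D_ev = 0.909 × 600 = 545.4 mg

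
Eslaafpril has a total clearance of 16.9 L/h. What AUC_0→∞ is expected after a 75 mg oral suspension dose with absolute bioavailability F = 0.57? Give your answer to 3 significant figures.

AUC_0→∞ = F × Dose / CL
        = 0.57 × 75 / 16.9 = 2.52959 mg/L·h

AUC = 2.53 mg/L·h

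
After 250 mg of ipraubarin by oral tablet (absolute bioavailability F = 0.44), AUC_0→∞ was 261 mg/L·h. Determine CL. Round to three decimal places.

CL = 0.421 L/h

CL = F × Dose / AUC_0→∞
   = 0.44 × 250 / 261 = 0.421456 L/h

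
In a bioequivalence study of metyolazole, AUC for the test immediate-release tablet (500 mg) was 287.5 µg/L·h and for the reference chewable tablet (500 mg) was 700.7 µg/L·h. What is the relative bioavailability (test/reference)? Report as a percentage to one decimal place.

F_rel = 41.0%

F_rel = (AUC_test/D_test) / (AUC_ref/D_ref)
      = (287.5/500) / (700.7/500)
      = 0.575 / 1.4014 = 0.4103 = 41.03%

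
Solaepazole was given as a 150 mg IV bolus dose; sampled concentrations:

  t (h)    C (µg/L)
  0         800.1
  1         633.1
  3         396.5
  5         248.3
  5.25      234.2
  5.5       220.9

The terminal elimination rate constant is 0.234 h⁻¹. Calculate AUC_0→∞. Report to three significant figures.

AUC = 3450 µg/L·h

Trapezoidal AUC_0→5.5:
  [0→1]: (800.1+633.1)/2 × 1 = 716.6
  [1→3]: (633.1+396.5)/2 × 2 = 1029.6
  [3→5]: (396.5+248.3)/2 × 2 = 644.8
  [5→5.25]: (248.3+234.2)/2 × 0.25 = 60.3125
  [5.25→5.5]: (234.2+220.9)/2 × 0.25 = 56.8875
  Sum = 2508.2 µg/L·h
Extrapolated tail: C_last / k_e = 220.9 / 0.234 = 944.017
AUC_0→∞ = 2508.2 + 944.017 = 3452.217 µg/L·h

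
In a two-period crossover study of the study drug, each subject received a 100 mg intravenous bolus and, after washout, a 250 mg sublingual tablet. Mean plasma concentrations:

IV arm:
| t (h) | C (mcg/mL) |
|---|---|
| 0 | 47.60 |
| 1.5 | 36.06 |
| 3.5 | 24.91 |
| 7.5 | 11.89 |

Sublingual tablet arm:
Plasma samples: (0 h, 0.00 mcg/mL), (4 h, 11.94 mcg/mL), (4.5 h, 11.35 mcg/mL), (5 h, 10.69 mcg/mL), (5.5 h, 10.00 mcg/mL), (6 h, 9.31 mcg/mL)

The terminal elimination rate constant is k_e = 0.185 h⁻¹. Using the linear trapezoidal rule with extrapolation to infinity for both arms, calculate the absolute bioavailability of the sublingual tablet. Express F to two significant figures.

F = 0.15

Trapezoidal AUC_0→7.5 (IV):
  [0→1.5]: (47.60+36.06)/2 × 1.5 = 62.745
  [1.5→3.5]: (36.06+24.91)/2 × 2 = 60.97
  [3.5→7.5]: (24.91+11.89)/2 × 4 = 73.6
  Sum = 197.315 mcg/mL·h
IV tail: 11.89/0.185 = 64.270; AUC_iv,0→∞ = 197.315 + 64.270 = 261.585 mcg/mL·h
Trapezoidal AUC_0→6 (sublingual tablet):
  [0→4]: (0.00+11.94)/2 × 4 = 23.88
  [4→4.5]: (11.94+11.35)/2 × 0.5 = 5.8225
  [4.5→5]: (11.35+10.69)/2 × 0.5 = 5.51
  [5→5.5]: (10.69+10.00)/2 × 0.5 = 5.1725
  [5.5→6]: (10.00+9.31)/2 × 0.5 = 4.8275
  Sum = 45.2125 mcg/mL·h
sublingual tablet tail: 9.31/0.185 = 50.324; AUC_ev,0→∞ = 45.2125 + 50.324 = 95.5365 mcg/mL·h
F = (AUC_ev/D_ev)/(AUC_iv/D_iv) = (95.5365/250)/(261.585/100) = 0.382146/2.61585 = 0.1461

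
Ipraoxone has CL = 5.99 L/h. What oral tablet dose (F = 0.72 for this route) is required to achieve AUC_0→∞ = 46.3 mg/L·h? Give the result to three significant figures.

Dose = 385 mg

Dose = CL × AUC_0→∞ / F
     = 5.99 × 46.3 / 0.72 = 385.19 mg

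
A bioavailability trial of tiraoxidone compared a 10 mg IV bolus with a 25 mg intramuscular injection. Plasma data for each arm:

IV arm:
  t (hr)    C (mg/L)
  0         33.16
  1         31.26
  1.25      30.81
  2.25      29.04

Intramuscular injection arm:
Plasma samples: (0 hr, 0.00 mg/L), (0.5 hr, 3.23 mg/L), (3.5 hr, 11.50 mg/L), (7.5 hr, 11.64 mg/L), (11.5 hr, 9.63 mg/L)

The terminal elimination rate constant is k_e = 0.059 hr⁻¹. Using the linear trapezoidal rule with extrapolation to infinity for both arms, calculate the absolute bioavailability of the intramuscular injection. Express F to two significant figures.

F = 0.20

Trapezoidal AUC_0→2.25 (IV):
  [0→1]: (33.16+31.26)/2 × 1 = 32.21
  [1→1.25]: (31.26+30.81)/2 × 0.25 = 7.75875
  [1.25→2.25]: (30.81+29.04)/2 × 1 = 29.925
  Sum = 69.89375 mg/L·hr
IV tail: 29.04/0.059 = 492.203; AUC_iv,0→∞ = 69.89375 + 492.203 = 562.09675 mg/L·hr
Trapezoidal AUC_0→11.5 (intramuscular injection):
  [0→0.5]: (0.00+3.23)/2 × 0.5 = 0.8075
  [0.5→3.5]: (3.23+11.50)/2 × 3 = 22.095
  [3.5→7.5]: (11.50+11.64)/2 × 4 = 46.28
  [7.5→11.5]: (11.64+9.63)/2 × 4 = 42.54
  Sum = 111.7225 mg/L·hr
intramuscular injection tail: 9.63/0.059 = 163.220; AUC_ev,0→∞ = 111.7225 + 163.220 = 274.9425 mg/L·hr
F = (AUC_ev/D_ev)/(AUC_iv/D_iv) = (274.9425/25)/(562.09675/10) = 10.9977/56.209675 = 0.1957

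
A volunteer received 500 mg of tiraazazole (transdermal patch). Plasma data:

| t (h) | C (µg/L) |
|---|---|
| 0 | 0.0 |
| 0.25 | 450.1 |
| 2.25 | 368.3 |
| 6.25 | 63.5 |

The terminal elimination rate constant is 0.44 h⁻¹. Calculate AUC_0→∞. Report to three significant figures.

AUC = 1880 µg/L·h

Trapezoidal AUC_0→6.25:
  [0→0.25]: (0.0+450.1)/2 × 0.25 = 56.2625
  [0.25→2.25]: (450.1+368.3)/2 × 2 = 818.4
  [2.25→6.25]: (368.3+63.5)/2 × 4 = 863.6
  Sum = 1738.2625 µg/L·h
Extrapolated tail: C_last / k_e = 63.5 / 0.44 = 144.318
AUC_0→∞ = 1738.2625 + 144.318 = 1882.5805 µg/L·h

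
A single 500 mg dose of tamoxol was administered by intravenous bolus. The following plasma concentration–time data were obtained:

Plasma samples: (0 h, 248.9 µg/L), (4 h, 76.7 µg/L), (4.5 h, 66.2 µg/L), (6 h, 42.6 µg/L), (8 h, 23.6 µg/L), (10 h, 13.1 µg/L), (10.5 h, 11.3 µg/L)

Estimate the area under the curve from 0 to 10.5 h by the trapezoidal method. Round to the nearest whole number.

AUC = 878 µg/L·h

Trapezoidal AUC_0→10.5:
  [0→4]: (248.9+76.7)/2 × 4 = 651.2
  [4→4.5]: (76.7+66.2)/2 × 0.5 = 35.725
  [4.5→6]: (66.2+42.6)/2 × 1.5 = 81.6
  [6→8]: (42.6+23.6)/2 × 2 = 66.2
  [8→10]: (23.6+13.1)/2 × 2 = 36.7
  [10→10.5]: (13.1+11.3)/2 × 0.5 = 6.1
  Sum = 877.525 µg/L·h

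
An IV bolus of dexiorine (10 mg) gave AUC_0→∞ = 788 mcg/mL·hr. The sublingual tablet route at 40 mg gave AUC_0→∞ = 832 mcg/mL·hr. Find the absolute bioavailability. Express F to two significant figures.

F = (AUC_ev / D_ev) / (AUC_iv / D_iv)
  = (832/40) / (788/10)
  = 20.8 / 78.8 = 0.2640

F = 0.26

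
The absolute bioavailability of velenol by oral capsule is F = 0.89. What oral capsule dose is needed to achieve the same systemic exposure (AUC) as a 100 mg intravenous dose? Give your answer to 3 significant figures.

D_oral = 112 mg

For equal systemic exposure: F × D_ev = D_iv
D_ev = D_iv / F = 100 / 0.89 = 112.36 mg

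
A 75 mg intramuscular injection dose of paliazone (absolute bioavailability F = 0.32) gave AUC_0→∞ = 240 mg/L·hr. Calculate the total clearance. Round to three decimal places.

CL = F × Dose / AUC_0→∞
   = 0.32 × 75 / 240 = 0.1 L/hr

CL = 0.100 L/hr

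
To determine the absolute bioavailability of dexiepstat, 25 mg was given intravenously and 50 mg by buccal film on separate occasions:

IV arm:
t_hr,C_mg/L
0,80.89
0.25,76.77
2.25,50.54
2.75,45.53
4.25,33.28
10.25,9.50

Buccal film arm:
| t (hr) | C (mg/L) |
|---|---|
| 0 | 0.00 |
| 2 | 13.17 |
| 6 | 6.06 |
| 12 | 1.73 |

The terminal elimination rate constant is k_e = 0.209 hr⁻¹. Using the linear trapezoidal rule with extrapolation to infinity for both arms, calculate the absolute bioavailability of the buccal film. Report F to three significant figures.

Trapezoidal AUC_0→10.25 (IV):
  [0→0.25]: (80.89+76.77)/2 × 0.25 = 19.7075
  [0.25→2.25]: (76.77+50.54)/2 × 2 = 127.31
  [2.25→2.75]: (50.54+45.53)/2 × 0.5 = 24.0175
  [2.75→4.25]: (45.53+33.28)/2 × 1.5 = 59.1075
  [4.25→10.25]: (33.28+9.50)/2 × 6 = 128.34
  Sum = 358.4825 mg/L·hr
IV tail: 9.50/0.209 = 45.455; AUC_iv,0→∞ = 358.4825 + 45.455 = 403.9375 mg/L·hr
Trapezoidal AUC_0→12 (buccal film):
  [0→2]: (0.00+13.17)/2 × 2 = 13.17
  [2→6]: (13.17+6.06)/2 × 4 = 38.46
  [6→12]: (6.06+1.73)/2 × 6 = 23.37
  Sum = 75.0 mg/L·hr
buccal film tail: 1.73/0.209 = 8.278; AUC_ev,0→∞ = 75.0 + 8.278 = 83.278 mg/L·hr
F = (AUC_ev/D_ev)/(AUC_iv/D_iv) = (83.278/50)/(403.9375/25) = 1.66556/16.1575 = 0.1031

F = 0.103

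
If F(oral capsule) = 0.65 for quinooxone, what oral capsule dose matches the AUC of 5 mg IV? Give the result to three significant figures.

D_oral = 7.69 mg

For equal systemic exposure: F × D_ev = D_iv
D_ev = D_iv / F = 5 / 0.65 = 7.69231 mg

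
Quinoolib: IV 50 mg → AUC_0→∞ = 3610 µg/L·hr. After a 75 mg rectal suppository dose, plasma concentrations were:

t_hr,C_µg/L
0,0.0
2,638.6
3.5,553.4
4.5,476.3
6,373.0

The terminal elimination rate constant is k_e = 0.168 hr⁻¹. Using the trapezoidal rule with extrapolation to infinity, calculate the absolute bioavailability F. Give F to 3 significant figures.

Trapezoidal AUC_0→6 (rectal suppository):
  [0→2]: (0.0+638.6)/2 × 2 = 638.6
  [2→3.5]: (638.6+553.4)/2 × 1.5 = 894.0
  [3.5→4.5]: (553.4+476.3)/2 × 1 = 514.85
  [4.5→6]: (476.3+373.0)/2 × 1.5 = 636.975
  Sum = 2684.425 µg/L·hr
Tail: C_last/k_e = 373.0/0.168 = 2220.238
AUC_0→∞ (rectal suppository) = 2684.425 + 2220.238 = 4904.663 µg/L·hr
F = (AUC_ev/D_ev)/(AUC_iv/D_iv) = (4904.663/75)/(3610/50) = 65.3955/72.2 = 0.9058

F = 0.906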